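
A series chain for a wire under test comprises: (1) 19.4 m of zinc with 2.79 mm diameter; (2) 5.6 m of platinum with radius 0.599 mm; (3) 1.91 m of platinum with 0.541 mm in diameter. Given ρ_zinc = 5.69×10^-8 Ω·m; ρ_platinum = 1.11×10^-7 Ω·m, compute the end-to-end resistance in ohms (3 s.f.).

Seg 1: A = π(d/2)² = π(1.3950e-03 m)² = 6.114e-06 m²
R_1 = (5.69×10^-8)(19.4)/(6.114e-06) = 0.1806 Ω
Seg 2: A = πr² = π(5.9900e-04 m)² = 1.127e-06 m²
R_2 = (1.11×10^-7)(5.6)/(1.127e-06) = 0.5515 Ω
Seg 3: A = π(d/2)² = π(2.7050e-04 m)² = 2.299e-07 m²
R_3 = (1.11×10^-7)(1.91)/(2.299e-07) = 0.9223 Ω
R_total = R_1 + R_2 + R_3 = 1.65 Ω

1.65 Ω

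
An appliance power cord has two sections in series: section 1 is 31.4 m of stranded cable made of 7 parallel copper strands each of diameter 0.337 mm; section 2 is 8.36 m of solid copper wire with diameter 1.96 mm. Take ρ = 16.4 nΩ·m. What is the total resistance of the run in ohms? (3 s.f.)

0.870 Ω

ρ = 16.4 nΩ·m = 1.64×10^-8 Ω·m
Section 1: A_strand = π(1.6850e-04)² = 8.920e-08 m²; R₁ = ρL/(N·A_s) = (1.64×10^-8)(31.4)/(7×8.920e-08) = 0.8248 Ω
Section 2: A = π(d/2)² = π(9.8000e-04 m)² = 3.017e-06 m²
R₂ = (1.64×10^-8)(8.36)/(3.017e-06) = 0.04544 Ω
R = R₁ + R₂ = 0.870 Ω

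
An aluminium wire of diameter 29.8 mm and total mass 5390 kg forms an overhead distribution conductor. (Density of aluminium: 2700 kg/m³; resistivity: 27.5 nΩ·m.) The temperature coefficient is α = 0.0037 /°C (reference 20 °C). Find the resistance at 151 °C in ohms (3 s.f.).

0.168 Ω

ρ = 27.5 nΩ·m = 2.75×10^-8 Ω·m
A = π(d/2)² = π(1.4900e-02 m)² = 6.9746e-04 m²
L = m/(density·A) = 5390/(2700×6.9746e-04) = 2862 m
R = ρL/A = (2.75×10^-8)(2862)/(6.9746e-04) = 0.1129 Ω
R(151 °C) = 0.1129 × (1 + 0.0037×131) = 0.168 Ω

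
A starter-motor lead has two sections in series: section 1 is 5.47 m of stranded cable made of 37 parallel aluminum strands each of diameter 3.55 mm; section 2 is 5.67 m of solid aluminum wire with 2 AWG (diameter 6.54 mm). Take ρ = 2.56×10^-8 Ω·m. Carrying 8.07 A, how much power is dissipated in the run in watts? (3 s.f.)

0.306 W

Section 1: A_strand = π(1.7750e-03)² = 9.898e-06 m²; R₁ = ρL/(N·A_s) = (2.56×10^-8)(5.47)/(37×9.898e-06) = 3.824×10^-4 Ω
Section 2: A = π(6.54/2 mm)² = π(3.2700e-03 m)² = 3.359e-05 m²
R₂ = (2.56×10^-8)(5.67)/(3.359e-05) = 0.004321 Ω
R = R₁ + R₂ = 0.004703 Ω
P = I²R = (8.07)² × 0.004703 = 0.306 W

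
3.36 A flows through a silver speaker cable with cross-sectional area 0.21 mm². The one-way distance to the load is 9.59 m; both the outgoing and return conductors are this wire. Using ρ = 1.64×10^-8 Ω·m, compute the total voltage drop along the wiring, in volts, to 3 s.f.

A = 0.21 mm² = 2.100e-07 m²
Total conductor length (both ways) L = 2 × 9.59 = 19.18 m
R = ρL/A = (1.64×10^-8)(19.18)/(2.100e-07) = 1.498 Ω
V = IR = 3.36 × 1.498 = 5.03 V

5.03 V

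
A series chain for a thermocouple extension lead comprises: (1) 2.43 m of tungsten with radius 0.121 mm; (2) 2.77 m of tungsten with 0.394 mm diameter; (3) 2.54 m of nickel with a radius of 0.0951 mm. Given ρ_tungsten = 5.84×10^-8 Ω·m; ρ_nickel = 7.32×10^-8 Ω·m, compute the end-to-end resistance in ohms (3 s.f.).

Seg 1: A = πr² = π(1.2100e-04 m)² = 4.600e-08 m²
R_1 = (5.84×10^-8)(2.43)/(4.600e-08) = 3.085 Ω
Seg 2: A = π(d/2)² = π(1.9700e-04 m)² = 1.219e-07 m²
R_2 = (5.84×10^-8)(2.77)/(1.219e-07) = 1.327 Ω
Seg 3: A = πr² = π(9.5100e-05 m)² = 2.841e-08 m²
R_3 = (7.32×10^-8)(2.54)/(2.841e-08) = 6.544 Ω
R_total = R_1 + R_2 + R_3 = 11.0 Ω

11.0 Ω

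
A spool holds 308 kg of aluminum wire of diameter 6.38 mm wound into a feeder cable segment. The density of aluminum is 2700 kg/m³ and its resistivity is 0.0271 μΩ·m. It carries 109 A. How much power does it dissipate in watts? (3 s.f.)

35900 W

ρ = 0.0271 μΩ·m = 2.71×10^-8 Ω·m
A = π(d/2)² = π(3.1900e-03 m)² = 3.1969e-05 m²
L = m/(density·A) = 308/(2700×3.1969e-05) = 3568 m
R = ρL/A = (2.71×10^-8)(3568)/(3.1969e-05) = 3.025 Ω
P = I²R = (109)² × 3.025 = 35900 W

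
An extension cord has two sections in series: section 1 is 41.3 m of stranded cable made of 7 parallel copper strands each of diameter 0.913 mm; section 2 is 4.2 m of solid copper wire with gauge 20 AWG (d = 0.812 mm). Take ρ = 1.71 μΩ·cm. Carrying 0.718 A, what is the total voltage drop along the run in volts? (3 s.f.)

0.210 V

ρ = 1.71 μΩ·cm = 1.71×10^-8 Ω·m
Section 1: A_strand = π(4.5650e-04)² = 6.547e-07 m²; R₁ = ρL/(N·A_s) = (1.71×10^-8)(41.3)/(7×6.547e-07) = 0.1541 Ω
Section 2: A = π(0.812/2 mm)² = π(4.0600e-04 m)² = 5.178e-07 m²
R₂ = (1.71×10^-8)(4.2)/(5.178e-07) = 0.1387 Ω
R = R₁ + R₂ = 0.2928 Ω
V = IR = 0.718 × 0.2928 = 0.210 V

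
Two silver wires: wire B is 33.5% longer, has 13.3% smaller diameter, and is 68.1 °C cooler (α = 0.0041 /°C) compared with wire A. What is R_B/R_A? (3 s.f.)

1.28

R ∝ ρL/d² with ρ ∝ (1+αΔT), so R_B/R_A = (1 + 33.5/100) × (1 − 13.3/100)⁻² × (1 − 0.0041×68.1)
= 1.335 × 1.33 × 0.7208 = 1.28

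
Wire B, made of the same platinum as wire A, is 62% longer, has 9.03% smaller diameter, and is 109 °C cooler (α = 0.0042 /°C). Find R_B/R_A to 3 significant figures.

1.06

R ∝ ρL/d² with ρ ∝ (1+αΔT), so R_B/R_A = (1 + 62/100) × (1 − 9.03/100)⁻² × (1 − 0.0042×109)
= 1.62 × 1.208 × 0.5422 = 1.06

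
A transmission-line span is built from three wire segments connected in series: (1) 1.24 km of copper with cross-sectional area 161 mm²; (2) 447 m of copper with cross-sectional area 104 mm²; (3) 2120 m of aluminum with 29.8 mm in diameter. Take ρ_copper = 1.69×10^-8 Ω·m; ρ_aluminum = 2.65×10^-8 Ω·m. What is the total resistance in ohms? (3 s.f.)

Seg 1: A = 161 mm² = 1.610e-04 m²
R_1 = (1.69×10^-8)(1240)/(1.610e-04) = 0.1302 Ω
Seg 2: A = 104 mm² = 1.040e-04 m²
R_2 = (1.69×10^-8)(447)/(1.040e-04) = 0.07264 Ω
Seg 3: A = π(d/2)² = π(1.4900e-02 m)² = 6.975e-04 m²
R_3 = (2.65×10^-8)(2120)/(6.975e-04) = 0.08055 Ω
R_total = R_1 + R_2 + R_3 = 0.283 Ω

0.283 Ω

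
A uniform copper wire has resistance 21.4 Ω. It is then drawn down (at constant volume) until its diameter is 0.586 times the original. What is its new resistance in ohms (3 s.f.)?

Volume constant ⇒ L' = L/r² with r = 0.586. R' = ρL'/A' = ρ(L/r²)/(πr²d₀²/4) = R/r⁴.
R' = 8.48 × 21.4 = 181 Ω

181 Ω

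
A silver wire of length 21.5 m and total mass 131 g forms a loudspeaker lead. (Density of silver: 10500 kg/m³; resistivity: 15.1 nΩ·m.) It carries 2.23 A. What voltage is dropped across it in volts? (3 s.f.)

1.25 V

ρ = 15.1 nΩ·m = 1.51×10^-8 Ω·m
A = m/(density·L) = 0.131/(10500×21.5) = 5.8029e-07 m²
R = ρL/A = (1.51×10^-8)(21.5)/(5.8029e-07) = 0.5595 Ω
V = IR = 2.23 × 0.5595 = 1.25 V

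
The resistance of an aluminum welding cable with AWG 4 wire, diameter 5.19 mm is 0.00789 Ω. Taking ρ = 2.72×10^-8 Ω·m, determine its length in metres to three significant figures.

6.14 m

A = π(5.19/2 mm)² = π(2.5950e-03 m)² = 2.116e-05 m²
L = RA/ρ = (0.00789)(2.116e-05)/(2.72×10^-8) = 6.14 m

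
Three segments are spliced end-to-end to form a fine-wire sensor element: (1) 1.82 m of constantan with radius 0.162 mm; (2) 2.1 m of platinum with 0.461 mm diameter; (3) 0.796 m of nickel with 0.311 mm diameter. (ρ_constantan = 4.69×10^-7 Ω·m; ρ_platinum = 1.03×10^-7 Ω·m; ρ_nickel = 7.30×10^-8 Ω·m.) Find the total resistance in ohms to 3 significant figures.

Seg 1: A = πr² = π(1.6200e-04 m)² = 8.245e-08 m²
R_1 = (4.69×10^-7)(1.82)/(8.245e-08) = 10.35 Ω
Seg 2: A = π(d/2)² = π(2.3050e-04 m)² = 1.669e-07 m²
R_2 = (1.03×10^-7)(2.1)/(1.669e-07) = 1.296 Ω
Seg 3: A = π(d/2)² = π(1.5550e-04 m)² = 7.596e-08 m²
R_3 = (7.30×10^-8)(0.796)/(7.596e-08) = 0.7649 Ω
R_total = R_1 + R_2 + R_3 = 12.4 Ω

12.4 Ω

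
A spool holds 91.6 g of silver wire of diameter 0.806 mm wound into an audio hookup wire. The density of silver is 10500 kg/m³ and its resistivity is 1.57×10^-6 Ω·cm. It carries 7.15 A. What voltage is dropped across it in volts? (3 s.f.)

ρ = 1.57×10^-6 Ω·cm = 1.57×10^-8 Ω·m
A = π(d/2)² = π(4.0300e-04 m)² = 5.1022e-07 m²
L = m/(density·A) = 0.0916/(10500×5.1022e-07) = 17.1 m
R = ρL/A = (1.57×10^-8)(17.1)/(5.1022e-07) = 0.5261 Ω
V = IR = 7.15 × 0.5261 = 3.76 V

3.76 V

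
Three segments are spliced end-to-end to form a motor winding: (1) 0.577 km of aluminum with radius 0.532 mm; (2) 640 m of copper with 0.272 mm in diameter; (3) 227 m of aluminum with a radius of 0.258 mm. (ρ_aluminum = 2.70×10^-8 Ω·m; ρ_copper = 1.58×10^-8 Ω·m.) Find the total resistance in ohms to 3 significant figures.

Seg 1: A = πr² = π(5.3200e-04 m)² = 8.891e-07 m²
R_1 = (2.70×10^-8)(577)/(8.891e-07) = 17.52 Ω
Seg 2: A = π(d/2)² = π(1.3600e-04 m)² = 5.811e-08 m²
R_2 = (1.58×10^-8)(640)/(5.811e-08) = 174 Ω
Seg 3: A = πr² = π(2.5800e-04 m)² = 2.091e-07 m²
R_3 = (2.70×10^-8)(227)/(2.091e-07) = 29.31 Ω
R_total = R_1 + R_2 + R_3 = 221 Ω

221 Ω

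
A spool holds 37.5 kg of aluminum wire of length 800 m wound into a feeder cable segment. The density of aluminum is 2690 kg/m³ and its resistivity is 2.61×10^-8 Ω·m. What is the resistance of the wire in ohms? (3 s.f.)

A = m/(density·L) = 37.5/(2690×800) = 1.7426e-05 m²
R = ρL/A = (2.61×10^-8)(800)/(1.7426e-05) = 1.20 Ω

1.20 Ω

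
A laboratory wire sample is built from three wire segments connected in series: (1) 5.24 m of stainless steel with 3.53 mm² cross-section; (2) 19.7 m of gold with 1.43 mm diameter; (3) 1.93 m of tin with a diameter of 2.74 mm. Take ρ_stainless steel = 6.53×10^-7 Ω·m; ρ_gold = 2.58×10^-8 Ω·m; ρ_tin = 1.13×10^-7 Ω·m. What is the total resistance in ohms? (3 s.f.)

Seg 1: A = 3.53 mm² = 3.530e-06 m²
R_1 = (6.53×10^-7)(5.24)/(3.530e-06) = 0.9693 Ω
Seg 2: A = π(d/2)² = π(7.1500e-04 m)² = 1.606e-06 m²
R_2 = (2.58×10^-8)(19.7)/(1.606e-06) = 0.3165 Ω
Seg 3: A = π(d/2)² = π(1.3700e-03 m)² = 5.896e-06 m²
R_3 = (1.13×10^-7)(1.93)/(5.896e-06) = 0.03699 Ω
R_total = R_1 + R_2 + R_3 = 1.32 Ω

1.32 Ω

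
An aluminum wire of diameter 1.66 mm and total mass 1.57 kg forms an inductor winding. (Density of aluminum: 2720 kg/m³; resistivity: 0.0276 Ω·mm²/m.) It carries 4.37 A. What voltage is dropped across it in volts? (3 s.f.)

14.9 V

ρ = 0.0276 Ω·mm²/m = 2.76×10^-8 Ω·m
A = π(d/2)² = π(8.3000e-04 m)² = 2.1642e-06 m²
L = m/(density·A) = 1.57/(2720×2.1642e-06) = 266.7 m
R = ρL/A = (2.76×10^-8)(266.7)/(2.1642e-06) = 3.401 Ω
V = IR = 4.37 × 3.401 = 14.9 V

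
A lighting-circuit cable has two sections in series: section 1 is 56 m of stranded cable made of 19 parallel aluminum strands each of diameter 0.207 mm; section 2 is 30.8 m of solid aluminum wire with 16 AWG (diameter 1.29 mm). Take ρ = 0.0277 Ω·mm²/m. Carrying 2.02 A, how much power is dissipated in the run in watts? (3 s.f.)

12.6 W

ρ = 0.0277 Ω·mm²/m = 2.77×10^-8 Ω·m
Section 1: A_strand = π(1.0350e-04)² = 3.365e-08 m²; R₁ = ρL/(N·A_s) = (2.77×10^-8)(56)/(19×3.365e-08) = 2.426 Ω
Section 2: A = π(1.29/2 mm)² = π(6.4500e-04 m)² = 1.307e-06 m²
R₂ = (2.77×10^-8)(30.8)/(1.307e-06) = 0.6528 Ω
R = R₁ + R₂ = 3.079 Ω
P = I²R = (2.02)² × 3.079 = 12.6 W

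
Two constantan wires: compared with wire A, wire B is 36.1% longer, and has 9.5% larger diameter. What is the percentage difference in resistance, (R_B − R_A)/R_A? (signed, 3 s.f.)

13.5%

R ∝ L/d², so R_B/R_A = (1 + 36.1/100) × (1 + 9.5/100)⁻²
= 1.361 × 0.834 = 1.135
(R_B − R_A)/R_A = 1.135 − 1 = 13.5%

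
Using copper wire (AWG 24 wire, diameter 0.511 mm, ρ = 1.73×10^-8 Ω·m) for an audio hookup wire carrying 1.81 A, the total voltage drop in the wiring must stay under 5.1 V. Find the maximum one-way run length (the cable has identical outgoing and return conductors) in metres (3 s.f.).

16.7 m

A = π(0.511/2 mm)² = π(2.5550e-04 m)² = 2.051e-07 m²
L_max = V_max·A/(2·ρI) = (5.1)(2.051e-07)/(2×1.73×10^-8×1.81) = 16.7 m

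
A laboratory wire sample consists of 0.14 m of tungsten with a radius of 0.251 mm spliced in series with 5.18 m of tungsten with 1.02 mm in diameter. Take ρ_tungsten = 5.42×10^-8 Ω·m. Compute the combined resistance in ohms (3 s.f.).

Segment 1: A = πr² = π(2.5100e-04 m)² = 1.979e-07 m²
R₁ = ρL/A = (5.42×10^-8)(0.14)/(1.979e-07) = 0.03834 Ω
Segment 2: A = π(d/2)² = π(5.1000e-04 m)² = 8.171e-07 m²
R₂ = (5.42×10^-8)(5.18)/(8.171e-07) = 0.3436 Ω
R = R₁ + R₂ = 0.382 Ω

0.382 Ω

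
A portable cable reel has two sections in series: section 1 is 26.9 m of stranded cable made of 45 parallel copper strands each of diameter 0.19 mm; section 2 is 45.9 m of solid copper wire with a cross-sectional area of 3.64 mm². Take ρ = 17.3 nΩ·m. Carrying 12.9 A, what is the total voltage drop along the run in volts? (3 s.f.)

ρ = 17.3 nΩ·m = 1.73×10^-8 Ω·m
Section 1: A_strand = π(9.5000e-05)² = 2.835e-08 m²; R₁ = ρL/(N·A_s) = (1.73×10^-8)(26.9)/(45×2.835e-08) = 0.3647 Ω
Section 2: A = 3.64 mm² = 3.640e-06 m²
R₂ = (1.73×10^-8)(45.9)/(3.640e-06) = 0.2182 Ω
R = R₁ + R₂ = 0.5829 Ω
V = IR = 12.9 × 0.5829 = 7.52 V

7.52 V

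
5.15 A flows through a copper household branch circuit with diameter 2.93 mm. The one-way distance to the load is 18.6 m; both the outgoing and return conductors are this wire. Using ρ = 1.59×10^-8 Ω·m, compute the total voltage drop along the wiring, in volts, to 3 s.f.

0.452 V

A = π(d/2)² = π(1.4650e-03 m)² = 6.743e-06 m²
Total conductor length (both ways) L = 2 × 18.6 = 37.2 m
R = ρL/A = (1.59×10^-8)(37.2)/(6.743e-06) = 0.08772 Ω
V = IR = 5.15 × 0.08772 = 0.452 V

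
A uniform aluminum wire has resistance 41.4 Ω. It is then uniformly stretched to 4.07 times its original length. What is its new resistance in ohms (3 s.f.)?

Volume constant ⇒ A' = A/k with k = 4.07. R' = ρ(kL)/(A/k) = k²R.
R' = 16.56 × 41.4 = 686 Ω

686 Ω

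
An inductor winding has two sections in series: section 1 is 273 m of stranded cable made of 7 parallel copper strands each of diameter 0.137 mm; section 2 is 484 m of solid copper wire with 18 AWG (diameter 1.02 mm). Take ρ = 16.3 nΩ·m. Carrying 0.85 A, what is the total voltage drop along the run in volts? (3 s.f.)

ρ = 16.3 nΩ·m = 1.63×10^-8 Ω·m
Section 1: A_strand = π(6.8500e-05)² = 1.474e-08 m²; R₁ = ρL/(N·A_s) = (1.63×10^-8)(273)/(7×1.474e-08) = 43.12 Ω
Section 2: A = π(1.02/2 mm)² = π(5.1000e-04 m)² = 8.171e-07 m²
R₂ = (1.63×10^-8)(484)/(8.171e-07) = 9.655 Ω
R = R₁ + R₂ = 52.78 Ω
V = IR = 0.85 × 52.78 = 44.9 V

44.9 V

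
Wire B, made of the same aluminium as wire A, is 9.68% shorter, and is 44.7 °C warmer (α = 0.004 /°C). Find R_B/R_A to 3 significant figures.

R ∝ ρL/d² with ρ ∝ (1+αΔT), so R_B/R_A = (1 − 9.68/100) × (1 + 0.004×44.7)
= 0.9032 × 1.179 = 1.06

1.06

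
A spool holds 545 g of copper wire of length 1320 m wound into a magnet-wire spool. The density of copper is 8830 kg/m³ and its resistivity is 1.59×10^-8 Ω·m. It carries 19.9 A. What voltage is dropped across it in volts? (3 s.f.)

8930 V

A = m/(density·L) = 0.545/(8830×1320) = 4.6759e-08 m²
R = ρL/A = (1.59×10^-8)(1320)/(4.6759e-08) = 448.9 Ω
V = IR = 19.9 × 448.9 = 8930 V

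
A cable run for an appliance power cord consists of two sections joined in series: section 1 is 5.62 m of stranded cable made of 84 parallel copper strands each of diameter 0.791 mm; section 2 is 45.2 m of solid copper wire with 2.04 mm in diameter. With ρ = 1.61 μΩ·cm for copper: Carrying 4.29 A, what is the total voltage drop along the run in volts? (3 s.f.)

0.965 V

ρ = 1.61 μΩ·cm = 1.61×10^-8 Ω·m
Section 1: A_strand = π(3.9550e-04)² = 4.914e-07 m²; R₁ = ρL/(N·A_s) = (1.61×10^-8)(5.62)/(84×4.914e-07) = 0.002192 Ω
Section 2: A = π(d/2)² = π(1.0200e-03 m)² = 3.269e-06 m²
R₂ = (1.61×10^-8)(45.2)/(3.269e-06) = 0.2226 Ω
R = R₁ + R₂ = 0.2248 Ω
V = IR = 4.29 × 0.2248 = 0.965 V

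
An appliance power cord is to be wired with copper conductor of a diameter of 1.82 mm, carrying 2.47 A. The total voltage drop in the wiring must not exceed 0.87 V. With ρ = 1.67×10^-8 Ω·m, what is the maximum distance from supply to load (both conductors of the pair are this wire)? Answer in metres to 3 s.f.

A = π(d/2)² = π(9.1000e-04 m)² = 2.602e-06 m²
L_max = V_max·A/(2·ρI) = (0.87)(2.602e-06)/(2×1.67×10^-8×2.47) = 27.4 m

27.4 m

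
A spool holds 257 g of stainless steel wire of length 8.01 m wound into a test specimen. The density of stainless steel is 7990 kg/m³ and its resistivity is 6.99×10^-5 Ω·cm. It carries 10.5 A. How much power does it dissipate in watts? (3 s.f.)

154 W

ρ = 6.99×10^-5 Ω·cm = 6.99×10^-7 Ω·m
A = m/(density·L) = 0.257/(7990×8.01) = 4.0156e-06 m²
R = ρL/A = (6.99×10^-7)(8.01)/(4.0156e-06) = 1.394 Ω
P = I²R = (10.5)² × 1.394 = 154 W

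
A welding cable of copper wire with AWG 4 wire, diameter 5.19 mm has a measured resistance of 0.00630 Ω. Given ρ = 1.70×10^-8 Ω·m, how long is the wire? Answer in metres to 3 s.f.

A = π(5.19/2 mm)² = π(2.5950e-03 m)² = 2.116e-05 m²
L = RA/ρ = (0.0063)(2.116e-05)/(1.70×10^-8) = 7.84 m

7.84 m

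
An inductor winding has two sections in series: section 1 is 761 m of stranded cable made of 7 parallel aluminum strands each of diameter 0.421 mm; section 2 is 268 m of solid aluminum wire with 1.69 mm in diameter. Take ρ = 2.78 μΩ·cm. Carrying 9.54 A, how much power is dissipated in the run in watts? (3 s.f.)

2280 W

ρ = 2.78 μΩ·cm = 2.78×10^-8 Ω·m
Section 1: A_strand = π(2.1050e-04)² = 1.392e-07 m²; R₁ = ρL/(N·A_s) = (2.78×10^-8)(761)/(7×1.392e-07) = 21.71 Ω
Section 2: A = π(d/2)² = π(8.4500e-04 m)² = 2.243e-06 m²
R₂ = (2.78×10^-8)(268)/(2.243e-06) = 3.321 Ω
R = R₁ + R₂ = 25.03 Ω
P = I²R = (9.54)² × 25.03 = 2280 W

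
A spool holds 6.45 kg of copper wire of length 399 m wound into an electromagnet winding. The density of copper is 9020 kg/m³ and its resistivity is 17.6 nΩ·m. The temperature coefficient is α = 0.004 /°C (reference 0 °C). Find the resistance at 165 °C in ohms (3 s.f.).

6.50 Ω

ρ = 17.6 nΩ·m = 1.76×10^-8 Ω·m
A = m/(density·L) = 6.45/(9020×399) = 1.7922e-06 m²
R = ρL/A = (1.76×10^-8)(399)/(1.7922e-06) = 3.918 Ω
R(165 °C) = 3.918 × (1 + 0.004×165) = 6.50 Ω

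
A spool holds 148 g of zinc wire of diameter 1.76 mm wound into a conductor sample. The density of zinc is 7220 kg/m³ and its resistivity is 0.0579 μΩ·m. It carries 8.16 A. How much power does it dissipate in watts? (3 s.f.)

13.4 W

ρ = 0.0579 μΩ·m = 5.79×10^-8 Ω·m
A = π(d/2)² = π(8.8000e-04 m)² = 2.4328e-06 m²
L = m/(density·A) = 0.148/(7220×2.4328e-06) = 8.426 m
R = ρL/A = (5.79×10^-8)(8.426)/(2.4328e-06) = 0.2005 Ω
P = I²R = (8.16)² × 0.2005 = 13.4 W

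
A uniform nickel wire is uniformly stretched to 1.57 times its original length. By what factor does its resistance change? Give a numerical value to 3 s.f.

2.46

Volume constant ⇒ A' = A/k with k = 1.57. R' = ρ(kL)/(A/k) = k²R.
Factor = 2.46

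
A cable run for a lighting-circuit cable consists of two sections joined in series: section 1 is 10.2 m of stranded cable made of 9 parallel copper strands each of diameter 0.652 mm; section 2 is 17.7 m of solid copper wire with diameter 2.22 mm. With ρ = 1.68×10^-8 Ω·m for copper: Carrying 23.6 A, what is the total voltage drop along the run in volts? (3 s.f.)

Section 1: A_strand = π(3.2600e-04)² = 3.339e-07 m²; R₁ = ρL/(N·A_s) = (1.68×10^-8)(10.2)/(9×3.339e-07) = 0.05703 Ω
Section 2: A = π(d/2)² = π(1.1100e-03 m)² = 3.871e-06 m²
R₂ = (1.68×10^-8)(17.7)/(3.871e-06) = 0.07682 Ω
R = R₁ + R₂ = 0.1338 Ω
V = IR = 23.6 × 0.1338 = 3.16 V

3.16 V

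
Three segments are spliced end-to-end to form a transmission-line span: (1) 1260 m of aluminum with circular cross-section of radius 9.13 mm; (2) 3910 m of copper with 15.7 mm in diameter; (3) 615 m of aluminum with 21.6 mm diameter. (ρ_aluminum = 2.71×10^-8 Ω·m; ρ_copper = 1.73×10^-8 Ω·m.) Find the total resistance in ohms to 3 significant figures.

0.525 Ω

Seg 1: A = πr² = π(9.1300e-03 m)² = 2.619e-04 m²
R_1 = (2.71×10^-8)(1260)/(2.619e-04) = 0.1304 Ω
Seg 2: A = π(d/2)² = π(7.8500e-03 m)² = 1.936e-04 m²
R_2 = (1.73×10^-8)(3910)/(1.936e-04) = 0.3494 Ω
Seg 3: A = π(d/2)² = π(1.0800e-02 m)² = 3.664e-04 m²
R_3 = (2.71×10^-8)(615)/(3.664e-04) = 0.04548 Ω
R_total = R_1 + R_2 + R_3 = 0.525 Ω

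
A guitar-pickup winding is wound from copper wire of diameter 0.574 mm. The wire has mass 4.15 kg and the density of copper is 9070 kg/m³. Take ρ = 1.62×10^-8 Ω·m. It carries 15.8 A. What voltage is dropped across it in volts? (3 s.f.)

A = π(d/2)² = π(2.8700e-04 m)² = 2.5877e-07 m²
L = m/(density·A) = 4.15/(9070×2.5877e-07) = 1768 m
R = ρL/A = (1.62×10^-8)(1768)/(2.5877e-07) = 110.7 Ω
V = IR = 15.8 × 110.7 = 1750 V

1750 V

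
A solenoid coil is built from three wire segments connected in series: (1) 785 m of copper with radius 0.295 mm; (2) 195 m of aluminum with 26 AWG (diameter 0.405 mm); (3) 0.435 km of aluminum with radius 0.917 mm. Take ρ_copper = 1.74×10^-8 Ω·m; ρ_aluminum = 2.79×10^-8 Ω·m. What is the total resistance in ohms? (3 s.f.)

96.8 Ω

Seg 1: A = πr² = π(2.9500e-04 m)² = 2.734e-07 m²
R_1 = (1.74×10^-8)(785)/(2.734e-07) = 49.96 Ω
Seg 2: A = π(0.405/2 mm)² = π(2.0250e-04 m)² = 1.288e-07 m²
R_2 = (2.79×10^-8)(195)/(1.288e-07) = 42.23 Ω
Seg 3: A = πr² = π(9.1700e-04 m)² = 2.642e-06 m²
R_3 = (2.79×10^-8)(435)/(2.642e-06) = 4.594 Ω
R_total = R_1 + R_2 + R_3 = 96.8 Ω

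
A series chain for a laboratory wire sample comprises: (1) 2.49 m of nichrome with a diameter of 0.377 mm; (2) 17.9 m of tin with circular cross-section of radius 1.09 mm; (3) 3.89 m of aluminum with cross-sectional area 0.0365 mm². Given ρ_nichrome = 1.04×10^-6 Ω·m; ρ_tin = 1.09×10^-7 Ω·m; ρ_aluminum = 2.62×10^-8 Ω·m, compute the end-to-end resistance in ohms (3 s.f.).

26.5 Ω

Seg 1: A = π(d/2)² = π(1.8850e-04 m)² = 1.116e-07 m²
R_1 = (1.04×10^-6)(2.49)/(1.116e-07) = 23.2 Ω
Seg 2: A = πr² = π(1.0900e-03 m)² = 3.733e-06 m²
R_2 = (1.09×10^-7)(17.9)/(3.733e-06) = 0.5227 Ω
Seg 3: A = 0.0365 mm² = 3.650e-08 m²
R_3 = (2.62×10^-8)(3.89)/(3.650e-08) = 2.792 Ω
R_total = R_1 + R_2 + R_3 = 26.5 Ω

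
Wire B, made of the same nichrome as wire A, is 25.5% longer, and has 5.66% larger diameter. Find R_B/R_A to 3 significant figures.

R ∝ L/d², so R_B/R_A = (1 + 25.5/100) × (1 + 5.66/100)⁻²
= 1.255 × 0.8957 = 1.12

1.12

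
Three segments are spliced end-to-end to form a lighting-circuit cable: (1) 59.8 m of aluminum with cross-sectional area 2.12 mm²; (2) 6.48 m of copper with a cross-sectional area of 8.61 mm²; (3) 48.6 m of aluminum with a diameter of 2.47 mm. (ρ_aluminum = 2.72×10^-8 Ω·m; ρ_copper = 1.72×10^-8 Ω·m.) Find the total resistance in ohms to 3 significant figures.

1.06 Ω

Seg 1: A = 2.12 mm² = 2.120e-06 m²
R_1 = (2.72×10^-8)(59.8)/(2.120e-06) = 0.7672 Ω
Seg 2: A = 8.61 mm² = 8.610e-06 m²
R_2 = (1.72×10^-8)(6.48)/(8.610e-06) = 0.01294 Ω
Seg 3: A = π(d/2)² = π(1.2350e-03 m)² = 4.792e-06 m²
R_3 = (2.72×10^-8)(48.6)/(4.792e-06) = 0.2759 Ω
R_total = R_1 + R_2 + R_3 = 1.06 Ω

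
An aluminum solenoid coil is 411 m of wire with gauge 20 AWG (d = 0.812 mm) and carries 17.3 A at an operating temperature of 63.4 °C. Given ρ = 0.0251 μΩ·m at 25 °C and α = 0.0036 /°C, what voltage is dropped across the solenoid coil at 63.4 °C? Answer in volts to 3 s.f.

ρ = 0.0251 μΩ·m = 2.51×10^-8 Ω·m
A = π(0.812/2 mm)² = π(4.0600e-04 m)² = 5.178e-07 m²
R₍25₎ = ρL/A = (2.51×10^-8)(411)/(5.178e-07) = 19.92 Ω
R₍63.4₎ = R₍25₎(1 + αΔT) = 19.92 × (1 + 0.0036×38.4) = 22.68 Ω
V = IR = 17.3 × 22.68 = 392 V

392 V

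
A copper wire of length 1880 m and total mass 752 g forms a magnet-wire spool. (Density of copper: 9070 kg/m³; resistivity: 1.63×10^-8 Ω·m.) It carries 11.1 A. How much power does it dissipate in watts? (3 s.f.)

A = m/(density·L) = 0.752/(9070×1880) = 4.4101e-08 m²
R = ρL/A = (1.63×10^-8)(1880)/(4.4101e-08) = 694.9 Ω
P = I²R = (11.1)² × 694.9 = 85600 W

85600 W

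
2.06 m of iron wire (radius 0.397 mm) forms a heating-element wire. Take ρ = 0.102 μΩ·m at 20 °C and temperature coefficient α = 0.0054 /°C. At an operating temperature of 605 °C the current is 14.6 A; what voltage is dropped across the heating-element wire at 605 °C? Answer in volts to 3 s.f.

25.8 V

ρ = 0.102 μΩ·m = 1.02×10^-7 Ω·m
A = πr² = π(3.9700e-04 m)² = 4.951e-07 m²
R₍20₎ = ρL/A = (1.02×10^-7)(2.06)/(4.951e-07) = 0.4244 Ω
R₍605₎ = R₍20₎(1 + αΔT) = 0.4244 × (1 + 0.0054×585) = 1.765 Ω
V = IR = 14.6 × 1.765 = 25.8 V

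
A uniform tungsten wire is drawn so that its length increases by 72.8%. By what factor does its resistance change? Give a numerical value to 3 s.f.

k = 1 + 72.8/100 = 1.728; volume constant ⇒ A' = A/k, so R' = k²R.
Factor = 2.99

2.99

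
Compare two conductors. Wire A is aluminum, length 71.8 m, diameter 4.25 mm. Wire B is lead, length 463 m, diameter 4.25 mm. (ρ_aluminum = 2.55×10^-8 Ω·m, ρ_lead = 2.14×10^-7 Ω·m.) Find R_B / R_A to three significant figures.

54.1

R ∝ ρL/d², so R_B/R_A = (ρ_B/ρ_A) × (L_B/L_A)
= (2.14×10^-7/2.55×10^-8) × (463/71.8) = 54.1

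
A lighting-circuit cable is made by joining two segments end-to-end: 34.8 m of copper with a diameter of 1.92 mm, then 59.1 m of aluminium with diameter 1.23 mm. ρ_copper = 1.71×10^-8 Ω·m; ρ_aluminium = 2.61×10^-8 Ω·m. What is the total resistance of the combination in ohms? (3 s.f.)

1.50 Ω

Segment 1: A = π(d/2)² = π(9.6000e-04 m)² = 2.895e-06 m²
R₁ = ρL/A = (1.71×10^-8)(34.8)/(2.895e-06) = 0.2055 Ω
Segment 2: A = π(d/2)² = π(6.1500e-04 m)² = 1.188e-06 m²
R₂ = (2.61×10^-8)(59.1)/(1.188e-06) = 1.298 Ω
R = R₁ + R₂ = 1.50 Ω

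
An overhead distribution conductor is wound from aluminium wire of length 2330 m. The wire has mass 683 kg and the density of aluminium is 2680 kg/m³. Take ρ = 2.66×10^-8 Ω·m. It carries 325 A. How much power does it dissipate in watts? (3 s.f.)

A = m/(density·L) = 683/(2680×2330) = 1.0938e-04 m²
R = ρL/A = (2.66×10^-8)(2330)/(1.0938e-04) = 0.5666 Ω
P = I²R = (325)² × 0.5666 = 59900 W

59900 W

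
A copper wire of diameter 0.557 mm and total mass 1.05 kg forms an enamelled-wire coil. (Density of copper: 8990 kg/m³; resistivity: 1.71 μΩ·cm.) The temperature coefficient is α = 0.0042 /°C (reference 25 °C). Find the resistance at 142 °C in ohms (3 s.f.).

ρ = 1.71 μΩ·cm = 1.71×10^-8 Ω·m
A = π(d/2)² = π(2.7850e-04 m)² = 2.4367e-07 m²
L = m/(density·A) = 1.05/(8990×2.4367e-07) = 479.3 m
R = ρL/A = (1.71×10^-8)(479.3)/(2.4367e-07) = 33.64 Ω
R(142 °C) = 33.64 × (1 + 0.0042×117) = 50.2 Ω

50.2 Ω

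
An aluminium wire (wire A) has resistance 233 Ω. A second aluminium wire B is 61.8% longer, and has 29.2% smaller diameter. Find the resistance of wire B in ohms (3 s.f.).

R ∝ L/d², so R_B/R_A = (1 + 61.8/100) × (1 − 29.2/100)⁻²
= 1.618 × 1.995 = 3.228
R_B = 3.228 × 233 = 752 Ω

752 Ω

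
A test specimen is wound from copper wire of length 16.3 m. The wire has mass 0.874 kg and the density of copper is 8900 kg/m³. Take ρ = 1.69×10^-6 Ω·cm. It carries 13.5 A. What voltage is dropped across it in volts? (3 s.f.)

ρ = 1.69×10^-6 Ω·cm = 1.69×10^-8 Ω·m
A = m/(density·L) = 0.874/(8900×16.3) = 6.0247e-06 m²
R = ρL/A = (1.69×10^-8)(16.3)/(6.0247e-06) = 0.04572 Ω
V = IR = 13.5 × 0.04572 = 0.617 V

0.617 V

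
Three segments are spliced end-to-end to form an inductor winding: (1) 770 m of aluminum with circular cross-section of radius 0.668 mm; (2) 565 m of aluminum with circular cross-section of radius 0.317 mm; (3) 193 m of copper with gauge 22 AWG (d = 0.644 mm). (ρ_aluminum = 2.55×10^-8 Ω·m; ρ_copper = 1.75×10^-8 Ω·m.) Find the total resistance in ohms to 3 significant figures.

Seg 1: A = πr² = π(6.6800e-04 m)² = 1.402e-06 m²
R_1 = (2.55×10^-8)(770)/(1.402e-06) = 14.01 Ω
Seg 2: A = πr² = π(3.1700e-04 m)² = 3.157e-07 m²
R_2 = (2.55×10^-8)(565)/(3.157e-07) = 45.64 Ω
Seg 3: A = π(0.644/2 mm)² = π(3.2200e-04 m)² = 3.257e-07 m²
R_3 = (1.75×10^-8)(193)/(3.257e-07) = 10.37 Ω
R_total = R_1 + R_2 + R_3 = 70.0 Ω

70.0 Ω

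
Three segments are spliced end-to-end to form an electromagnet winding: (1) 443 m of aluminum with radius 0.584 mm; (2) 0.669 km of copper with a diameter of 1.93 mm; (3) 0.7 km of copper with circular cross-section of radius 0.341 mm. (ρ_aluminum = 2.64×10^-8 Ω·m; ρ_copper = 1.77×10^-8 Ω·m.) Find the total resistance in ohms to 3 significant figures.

Seg 1: A = πr² = π(5.8400e-04 m)² = 1.071e-06 m²
R_1 = (2.64×10^-8)(443)/(1.071e-06) = 10.92 Ω
Seg 2: A = π(d/2)² = π(9.6500e-04 m)² = 2.926e-06 m²
R_2 = (1.77×10^-8)(669)/(2.926e-06) = 4.048 Ω
Seg 3: A = πr² = π(3.4100e-04 m)² = 3.653e-07 m²
R_3 = (1.77×10^-8)(700)/(3.653e-07) = 33.92 Ω
R_total = R_1 + R_2 + R_3 = 48.9 Ω

48.9 Ω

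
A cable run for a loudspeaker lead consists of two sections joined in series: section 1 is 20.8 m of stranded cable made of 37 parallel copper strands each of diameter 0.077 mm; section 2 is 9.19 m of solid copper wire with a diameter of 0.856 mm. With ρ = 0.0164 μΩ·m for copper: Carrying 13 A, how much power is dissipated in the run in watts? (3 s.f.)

ρ = 0.0164 μΩ·m = 1.64×10^-8 Ω·m
Section 1: A_strand = π(3.8500e-05)² = 4.657e-09 m²; R₁ = ρL/(N·A_s) = (1.64×10^-8)(20.8)/(37×4.657e-09) = 1.98 Ω
Section 2: A = π(d/2)² = π(4.2800e-04 m)² = 5.755e-07 m²
R₂ = (1.64×10^-8)(9.19)/(5.755e-07) = 0.2619 Ω
R = R₁ + R₂ = 2.242 Ω
P = I²R = (13)² × 2.242 = 379 W

379 W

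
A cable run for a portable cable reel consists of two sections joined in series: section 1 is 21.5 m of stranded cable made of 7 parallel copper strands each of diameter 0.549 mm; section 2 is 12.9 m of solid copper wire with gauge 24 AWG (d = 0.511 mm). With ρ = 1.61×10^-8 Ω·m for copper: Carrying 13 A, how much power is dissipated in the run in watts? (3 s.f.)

206 W

Section 1: A_strand = π(2.7450e-04)² = 2.367e-07 m²; R₁ = ρL/(N·A_s) = (1.61×10^-8)(21.5)/(7×2.367e-07) = 0.2089 Ω
Section 2: A = π(0.511/2 mm)² = π(2.5550e-04 m)² = 2.051e-07 m²
R₂ = (1.61×10^-8)(12.9)/(2.051e-07) = 1.013 Ω
R = R₁ + R₂ = 1.222 Ω
P = I²R = (13)² × 1.222 = 206 W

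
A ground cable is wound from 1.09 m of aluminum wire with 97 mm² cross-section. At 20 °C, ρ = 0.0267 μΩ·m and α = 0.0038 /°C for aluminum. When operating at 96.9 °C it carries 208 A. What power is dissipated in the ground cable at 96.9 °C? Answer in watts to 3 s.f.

ρ = 0.0267 μΩ·m = 2.67×10^-8 Ω·m
A = 97 mm² = 9.700e-05 m²
R₍20₎ = ρL/A = (2.67×10^-8)(1.09)/(9.700e-05) = 3.000×10^-4 Ω
R₍96.9₎ = R₍20₎(1 + αΔT) = 3.000×10^-4 × (1 + 0.0038×76.9) = 3.877×10^-4 Ω
P = I²R = (208)² × 3.877×10^-4 = 16.8 W

16.8 W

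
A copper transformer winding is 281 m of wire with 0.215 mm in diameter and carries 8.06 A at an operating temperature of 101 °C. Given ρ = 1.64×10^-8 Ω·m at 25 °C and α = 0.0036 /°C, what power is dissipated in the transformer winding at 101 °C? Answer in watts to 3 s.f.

A = π(d/2)² = π(1.0750e-04 m)² = 3.631e-08 m²
R₍25₎ = ρL/A = (1.64×10^-8)(281)/(3.631e-08) = 126.9 Ω
R₍101₎ = R₍25₎(1 + αΔT) = 126.9 × (1 + 0.0036×76) = 161.7 Ω
P = I²R = (8.06)² × 161.7 = 10500 W

10500 W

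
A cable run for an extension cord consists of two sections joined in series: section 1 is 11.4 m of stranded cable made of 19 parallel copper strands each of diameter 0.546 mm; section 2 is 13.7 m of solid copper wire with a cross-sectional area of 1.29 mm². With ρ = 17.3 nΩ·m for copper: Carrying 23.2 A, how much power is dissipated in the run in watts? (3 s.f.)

ρ = 17.3 nΩ·m = 1.73×10^-8 Ω·m
Section 1: A_strand = π(2.7300e-04)² = 2.341e-07 m²; R₁ = ρL/(N·A_s) = (1.73×10^-8)(11.4)/(19×2.341e-07) = 0.04433 Ω
Section 2: A = 1.29 mm² = 1.290e-06 m²
R₂ = (1.73×10^-8)(13.7)/(1.290e-06) = 0.1837 Ω
R = R₁ + R₂ = 0.2281 Ω
P = I²R = (23.2)² × 0.2281 = 123 W

123 W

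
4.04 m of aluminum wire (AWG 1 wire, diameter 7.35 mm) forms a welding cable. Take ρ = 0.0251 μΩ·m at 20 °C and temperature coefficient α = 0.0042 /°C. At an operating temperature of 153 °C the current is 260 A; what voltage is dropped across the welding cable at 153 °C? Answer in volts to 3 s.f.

ρ = 0.0251 μΩ·m = 2.51×10^-8 Ω·m
A = π(7.35/2 mm)² = π(3.6750e-03 m)² = 4.243e-05 m²
R₍20₎ = ρL/A = (2.51×10^-8)(4.04)/(4.243e-05) = 0.00239 Ω
R₍153₎ = R₍20₎(1 + αΔT) = 0.00239 × (1 + 0.0042×133) = 0.003725 Ω
V = IR = 260 × 0.003725 = 0.968 V

0.968 V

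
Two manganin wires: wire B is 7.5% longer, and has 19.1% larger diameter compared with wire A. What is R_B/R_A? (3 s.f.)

0.758

R ∝ L/d², so R_B/R_A = (1 + 7.5/100) × (1 + 19.1/100)⁻²
= 1.075 × 0.705 = 0.758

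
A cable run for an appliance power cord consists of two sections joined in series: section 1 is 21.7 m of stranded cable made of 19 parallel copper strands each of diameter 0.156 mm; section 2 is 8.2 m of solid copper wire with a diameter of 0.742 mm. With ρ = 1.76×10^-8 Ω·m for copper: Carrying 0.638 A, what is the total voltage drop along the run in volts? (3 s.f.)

Section 1: A_strand = π(7.8000e-05)² = 1.911e-08 m²; R₁ = ρL/(N·A_s) = (1.76×10^-8)(21.7)/(19×1.911e-08) = 1.052 Ω
Section 2: A = π(d/2)² = π(3.7100e-04 m)² = 4.324e-07 m²
R₂ = (1.76×10^-8)(8.2)/(4.324e-07) = 0.3338 Ω
R = R₁ + R₂ = 1.385 Ω
V = IR = 0.638 × 1.385 = 0.884 V

0.884 V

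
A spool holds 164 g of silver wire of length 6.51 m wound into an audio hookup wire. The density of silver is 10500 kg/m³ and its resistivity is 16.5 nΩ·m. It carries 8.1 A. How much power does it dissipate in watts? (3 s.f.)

ρ = 16.5 nΩ·m = 1.65×10^-8 Ω·m
A = m/(density·L) = 0.164/(10500×6.51) = 2.3992e-06 m²
R = ρL/A = (1.65×10^-8)(6.51)/(2.3992e-06) = 0.04477 Ω
P = I²R = (8.1)² × 0.04477 = 2.94 W

2.94 W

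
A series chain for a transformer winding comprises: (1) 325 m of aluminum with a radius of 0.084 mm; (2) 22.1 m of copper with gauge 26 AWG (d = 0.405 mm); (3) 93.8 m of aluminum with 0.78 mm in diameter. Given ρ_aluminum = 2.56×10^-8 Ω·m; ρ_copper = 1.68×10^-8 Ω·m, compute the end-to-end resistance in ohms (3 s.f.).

Seg 1: A = πr² = π(8.4000e-05 m)² = 2.217e-08 m²
R_1 = (2.56×10^-8)(325)/(2.217e-08) = 375.3 Ω
Seg 2: A = π(0.405/2 mm)² = π(2.0250e-04 m)² = 1.288e-07 m²
R_2 = (1.68×10^-8)(22.1)/(1.288e-07) = 2.882 Ω
Seg 3: A = π(d/2)² = π(3.9000e-04 m)² = 4.778e-07 m²
R_3 = (2.56×10^-8)(93.8)/(4.778e-07) = 5.025 Ω
R_total = R_1 + R_2 + R_3 = 383 Ω

383 Ω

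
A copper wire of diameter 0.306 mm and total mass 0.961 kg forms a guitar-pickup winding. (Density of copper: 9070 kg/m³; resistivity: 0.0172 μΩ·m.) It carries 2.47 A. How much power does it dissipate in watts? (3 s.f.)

2060 W

ρ = 0.0172 μΩ·m = 1.72×10^-8 Ω·m
A = π(d/2)² = π(1.5300e-04 m)² = 7.3542e-08 m²
L = m/(density·A) = 0.961/(9070×7.3542e-08) = 1441 m
R = ρL/A = (1.72×10^-8)(1441)/(7.3542e-08) = 337 Ω
P = I²R = (2.47)² × 337 = 2060 W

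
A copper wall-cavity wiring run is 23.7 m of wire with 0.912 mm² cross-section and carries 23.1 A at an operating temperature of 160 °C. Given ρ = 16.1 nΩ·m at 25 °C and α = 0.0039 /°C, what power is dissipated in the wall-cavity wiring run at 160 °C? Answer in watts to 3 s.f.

ρ = 16.1 nΩ·m = 1.61×10^-8 Ω·m
A = 0.912 mm² = 9.120e-07 m²
R₍25₎ = ρL/A = (1.61×10^-8)(23.7)/(9.120e-07) = 0.4184 Ω
R₍160₎ = R₍25₎(1 + αΔT) = 0.4184 × (1 + 0.0039×135) = 0.6387 Ω
P = I²R = (23.1)² × 0.6387 = 341 W

341 W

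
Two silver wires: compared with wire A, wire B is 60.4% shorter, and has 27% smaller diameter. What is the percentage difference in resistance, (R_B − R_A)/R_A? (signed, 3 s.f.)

-25.7%

R ∝ L/d², so R_B/R_A = (1 − 60.4/100) × (1 − 27/100)⁻²
= 0.396 × 1.877 = 0.7431
(R_B − R_A)/R_A = 0.7431 − 1 = -25.7%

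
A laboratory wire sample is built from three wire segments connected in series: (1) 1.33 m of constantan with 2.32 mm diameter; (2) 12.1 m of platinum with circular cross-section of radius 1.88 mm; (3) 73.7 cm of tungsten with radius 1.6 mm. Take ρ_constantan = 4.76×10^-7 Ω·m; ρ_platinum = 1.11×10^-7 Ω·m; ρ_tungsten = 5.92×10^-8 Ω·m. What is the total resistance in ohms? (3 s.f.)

0.276 Ω

Seg 1: A = π(d/2)² = π(1.1600e-03 m)² = 4.227e-06 m²
R_1 = (4.76×10^-7)(1.33)/(4.227e-06) = 0.1498 Ω
Seg 2: A = πr² = π(1.8800e-03 m)² = 1.110e-05 m²
R_2 = (1.11×10^-7)(12.1)/(1.110e-05) = 0.121 Ω
Seg 3: A = πr² = π(1.6000e-03 m)² = 8.042e-06 m²
R_3 = (5.92×10^-8)(0.737)/(8.042e-06) = 0.005425 Ω
R_total = R_1 + R_2 + R_3 = 0.276 Ω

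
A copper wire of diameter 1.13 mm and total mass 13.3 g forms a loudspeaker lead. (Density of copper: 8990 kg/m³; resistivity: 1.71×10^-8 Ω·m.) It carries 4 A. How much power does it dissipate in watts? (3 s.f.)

0.402 W

A = π(d/2)² = π(5.6500e-04 m)² = 1.0029e-06 m²
L = m/(density·A) = 0.0133/(8990×1.0029e-06) = 1.475 m
R = ρL/A = (1.71×10^-8)(1.475)/(1.0029e-06) = 0.02515 Ω
P = I²R = (4)² × 0.02515 = 0.402 W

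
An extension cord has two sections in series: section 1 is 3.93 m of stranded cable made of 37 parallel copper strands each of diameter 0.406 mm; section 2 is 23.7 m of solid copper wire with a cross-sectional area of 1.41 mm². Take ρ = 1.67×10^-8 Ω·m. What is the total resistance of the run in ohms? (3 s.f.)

Section 1: A_strand = π(2.0300e-04)² = 1.295e-07 m²; R₁ = ρL/(N·A_s) = (1.67×10^-8)(3.93)/(37×1.295e-07) = 0.0137 Ω
Section 2: A = 1.41 mm² = 1.410e-06 m²
R₂ = (1.67×10^-8)(23.7)/(1.410e-06) = 0.2807 Ω
R = R₁ + R₂ = 0.294 Ω

0.294 Ω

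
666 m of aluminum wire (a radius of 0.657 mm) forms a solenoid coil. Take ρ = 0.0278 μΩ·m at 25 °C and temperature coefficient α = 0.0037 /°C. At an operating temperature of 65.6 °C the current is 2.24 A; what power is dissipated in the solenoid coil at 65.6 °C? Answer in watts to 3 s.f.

ρ = 0.0278 μΩ·m = 2.78×10^-8 Ω·m
A = πr² = π(6.5700e-04 m)² = 1.356e-06 m²
R₍25₎ = ρL/A = (2.78×10^-8)(666)/(1.356e-06) = 13.65 Ω
R₍65.6₎ = R₍25₎(1 + αΔT) = 13.65 × (1 + 0.0037×40.6) = 15.7 Ω
P = I²R = (2.24)² × 15.7 = 78.8 W

78.8 W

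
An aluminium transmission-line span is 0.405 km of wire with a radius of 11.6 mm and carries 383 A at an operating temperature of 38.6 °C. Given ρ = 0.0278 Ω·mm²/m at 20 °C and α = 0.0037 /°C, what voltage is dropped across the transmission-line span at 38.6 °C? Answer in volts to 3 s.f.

ρ = 0.0278 Ω·mm²/m = 2.78×10^-8 Ω·m
A = πr² = π(1.1600e-02 m)² = 4.227e-04 m²
R₍20₎ = ρL/A = (2.78×10^-8)(405)/(4.227e-04) = 0.02663 Ω
R₍38.6₎ = R₍20₎(1 + αΔT) = 0.02663 × (1 + 0.0037×18.6) = 0.02847 Ω
V = IR = 383 × 0.02847 = 10.9 V

10.9 V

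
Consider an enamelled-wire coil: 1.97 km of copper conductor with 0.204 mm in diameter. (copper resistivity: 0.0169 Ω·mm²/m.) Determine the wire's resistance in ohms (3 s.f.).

1020 Ω

ρ = 0.0169 Ω·mm²/m = 1.69×10^-8 Ω·m
A = π(d/2)² = π(1.0200e-04 m)² = 3.269e-08 m²
R = ρL/A = (1.69×10^-8)(1970 m)/(3.269e-08 m²) = 1020 Ω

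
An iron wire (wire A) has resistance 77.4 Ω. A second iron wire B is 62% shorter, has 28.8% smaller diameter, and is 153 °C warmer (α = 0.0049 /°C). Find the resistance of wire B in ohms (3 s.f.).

102 Ω

R ∝ ρL/d² with ρ ∝ (1+αΔT), so R_B/R_A = (1 − 62/100) × (1 − 28.8/100)⁻² × (1 + 0.0049×153)
= 0.38 × 1.973 × 1.75 = 1.312
R_B = 1.312 × 77.4 = 102 Ω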